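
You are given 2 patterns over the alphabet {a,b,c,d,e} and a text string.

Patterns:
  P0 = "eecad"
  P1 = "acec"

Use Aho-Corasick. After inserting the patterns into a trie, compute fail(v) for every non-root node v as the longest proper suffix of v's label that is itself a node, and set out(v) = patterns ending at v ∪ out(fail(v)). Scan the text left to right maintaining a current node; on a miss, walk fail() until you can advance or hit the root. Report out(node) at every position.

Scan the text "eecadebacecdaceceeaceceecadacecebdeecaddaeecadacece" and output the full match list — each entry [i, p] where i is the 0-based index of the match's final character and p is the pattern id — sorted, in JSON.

Build automaton:
Trie (insert patterns):
  0='ε' goto a→6 e→1
  1='e' goto e→2
  2='ee' goto c→3
  3='eec' goto a→4
  4='eeca' goto d→5
  5='eecad' goto ·  ←P0
  6='a' goto c→7
  7='ac' goto e→8
  8='ace' goto c→9
  9='acec' goto ·  ←P1

BFS fail/out derivation:
  fail(1) 'e': from fail(0)=0 chase 'e': 0 ⇒ 0;  out=∅∪out(0)=∅
  fail(6) 'a': from fail(0)=0 chase 'a': 0 ⇒ 0;  out=∅∪out(0)=∅
  fail(2) 'ee': from fail(1)=0 chase 'e': 0 ⇒ 1;  out=∅∪out(1)=∅
  fail(7) 'ac': from fail(6)=0 chase 'c': 0 ⇒ 0;  out=∅∪out(0)=∅
  fail(3) 'eec': from fail(2)=1 chase 'c': 1→0 ⇒ 0;  out=∅∪out(0)=∅
  fail(8) 'ace': from fail(7)=0 chase 'e': 0 ⇒ 1;  out=∅∪out(1)=∅
  fail(4) 'eeca': from fail(3)=0 chase 'a': 0 ⇒ 6;  out=∅∪out(6)=∅
  fail(9) 'acec': from fail(8)=1 chase 'c': 1→0 ⇒ 0;  out={1}∪out(0)={1}
  fail(5) 'eecad': from fail(4)=6 chase 'd': 6→0 ⇒ 0;  out={0}∪out(0)={0}

Scan:
[0] read 'e'  n0⇒n1
[1] read 'e'  n1⇒n2
[2] read 'c'  n2⇒n3
[3] read 'a'  n3⇒n4
[4] read 'd'  n4⇒n5  emit P0@[0:4]
[5] read 'e'  n5⇒n1 ·f
[6] read 'b'  n1⇒n0 ·f
[7] read 'a'  n0⇒n6
[8] read 'c'  n6⇒n7
[9] read 'e'  n7⇒n8
[10] read 'c'  n8⇒n9  emit P1@[7:10]
[11] read 'd'  n9⇒n0 ·f
[12] read 'a'  n0⇒n6
[13] read 'c'  n6⇒n7
[14] read 'e'  n7⇒n8
[15] read 'c'  n8⇒n9  emit P1@[12:15]
[16] read 'e'  n9⇒n1 ·f
[17] read 'e'  n1⇒n2
[18] read 'a'  n2⇒n6 ·f
[19] read 'c'  n6⇒n7
[20] read 'e'  n7⇒n8
[21] read 'c'  n8⇒n9  emit P1@[18:21]
[22] read 'e'  n9⇒n1 ·f
[23] read 'e'  n1⇒n2
[24] read 'c'  n2⇒n3
[25] read 'a'  n3⇒n4
[26] read 'd'  n4⇒n5  emit P0@[22:26]
[27] read 'a'  n5⇒n6 ·f
[28] read 'c'  n6⇒n7
[29] read 'e'  n7⇒n8
[30] read 'c'  n8⇒n9  emit P1@[27:30]
[31] read 'e'  n9⇒n1 ·f
[32] read 'b'  n1⇒n0 ·f
[33] read 'd'  n0⇒n0
[34] read 'e'  n0⇒n1
[35] read 'e'  n1⇒n2
[36] read 'c'  n2⇒n3
[37] read 'a'  n3⇒n4
[38] read 'd'  n4⇒n5  emit P0@[34:38]
[39] read 'd'  n5⇒n0 ·f
[40] read 'a'  n0⇒n6
[41] read 'e'  n6⇒n1 ·f
[42] read 'e'  n1⇒n2
[43] read 'c'  n2⇒n3
[44] read 'a'  n3⇒n4
[45] read 'd'  n4⇒n5  emit P0@[41:45]
[46] read 'a'  n5⇒n6 ·f
[47] read 'c'  n6⇒n7
[48] read 'e'  n7⇒n8
[49] read 'c'  n8⇒n9  emit P1@[46:49]
[50] read 'e'  n9⇒n1 ·f

All matches (sorted): [[4,0],[10,1],[15,1],[21,1],[26,0],[30,1],[38,0],[45,0],[49,1]]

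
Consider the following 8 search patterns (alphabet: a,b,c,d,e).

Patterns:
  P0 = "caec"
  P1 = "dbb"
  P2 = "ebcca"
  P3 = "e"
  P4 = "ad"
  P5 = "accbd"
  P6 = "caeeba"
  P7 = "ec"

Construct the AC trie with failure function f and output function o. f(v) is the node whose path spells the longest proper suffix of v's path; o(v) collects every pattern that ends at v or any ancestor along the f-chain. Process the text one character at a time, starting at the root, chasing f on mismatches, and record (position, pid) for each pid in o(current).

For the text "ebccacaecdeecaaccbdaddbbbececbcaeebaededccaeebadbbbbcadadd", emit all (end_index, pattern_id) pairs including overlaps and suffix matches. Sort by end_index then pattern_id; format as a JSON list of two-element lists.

Construct AC machine:
Trie nodes:
  n0 'ε': a→13 c→1 d→5 e→8
  n1 'c': a→2
  n2 'ca': e→3
  n3 'cae': c→4 e→19
  n4 'caec': ·  ←P0
  n5 'd': b→6
  n6 'db': b→7
  n7 'dbb': ·  ←P1
  n8 'e': b→9 c→22  ←P3
  n9 'eb': c→10
  n10 'ebc': c→11
  n11 'ebcc': a→12
  n12 'ebcca': ·  ←P2
  n13 'a': c→15 d→14
  n14 'ad': ·  ←P4
  n15 'ac': c→16
  n16 'acc': b→17
  n17 'accb': d→18
  n18 'accbd': ·  ←P5
  n19 'caee': b→20
  n20 'caeeb': a→21
  n21 'caeeba': ·  ←P6
  n22 'ec': ·  ←P7

BFS fail/out derivation:
  n1('c'): parent n0 fail=0; on 'c' 0 → fail=0;  out ∅∪∅=∅
  n5('d'): parent n0 fail=0; on 'd' 0 → fail=0;  out ∅∪∅=∅
  n8('e'): parent n0 fail=0; on 'e' 0 → fail=0;  out {3}∪∅={3}
  n13('a'): parent n0 fail=0; on 'a' 0 → fail=0;  out ∅∪∅=∅
  n2('ca'): parent n1 fail=0; on 'a' 0 → fail=13;  out ∅∪∅=∅
  n6('db'): parent n5 fail=0; on 'b' 0 → fail=0;  out ∅∪∅=∅
  n9('eb'): parent n8 fail=0; on 'b' 0 → fail=0;  out ∅∪∅=∅
  n14('ad'): parent n13 fail=0; on 'd' 0 → fail=5;  out {4}∪∅={4}
  n15('ac'): parent n13 fail=0; on 'c' 0 → fail=1;  out ∅∪∅=∅
  n22('ec'): parent n8 fail=0; on 'c' 0 → fail=1;  out {7}∪∅={7}
  n3('cae'): parent n2 fail=13; on 'e' 13→0 → fail=8;  out ∅∪{3}={3}
  n7('dbb'): parent n6 fail=0; on 'b' 0 → fail=0;  out {1}∪∅={1}
  n10('ebc'): parent n9 fail=0; on 'c' 0 → fail=1;  out ∅∪∅=∅
  n16('acc'): parent n15 fail=1; on 'c' 1→0 → fail=1;  out ∅∪∅=∅
  n4('caec'): parent n3 fail=8; on 'c' 8 → fail=22;  out {0}∪{7}={0,7}
  n11('ebcc'): parent n10 fail=1; on 'c' 1→0 → fail=1;  out ∅∪∅=∅
  n17('accb'): parent n16 fail=1; on 'b' 1→0 → fail=0;  out ∅∪∅=∅
  n19('caee'): parent n3 fail=8; on 'e' 8→0 → fail=8;  out ∅∪{3}={3}
  n12('ebcca'): parent n11 fail=1; on 'a' 1 → fail=2;  out {2}∪∅={2}
  n18('accbd'): parent n17 fail=0; on 'd' 0 → fail=5;  out {5}∪∅={5}
  n20('caeeb'): parent n19 fail=8; on 'b' 8 → fail=9;  out ∅∪∅=∅
  n21('caeeba'): parent n20 fail=9; on 'a' 9→0 → fail=13;  out {6}∪∅={6}

Text stream:
[0] read 'e'  n0⇒n8  → match P3@[0:0]
[1] read 'b'  n8⇒n9
[2] read 'c'  n9⇒n10
[3] read 'c'  n10⇒n11
[4] read 'a'  n11⇒n12  → match P2@[0:4]
[5] read 'c'  n12⇒n15 (fail-walked)
[6] read 'a'  n15⇒n2 (fail-walked)
[7] read 'e'  n2⇒n3  → match P3@[7:7]
[8] read 'c'  n3⇒n4  → match P0@[5:8],P7@[7:8]
[9] read 'd'  n4⇒n5 (fail-walked)
[10] read 'e'  n5⇒n8 (fail-walked)  → match P3@[10:10]
[11] read 'e'  n8⇒n8 (fail-walked)  → match P3@[11:11]
[12] read 'c'  n8⇒n22  → match P7@[11:12]
[13] read 'a'  n22⇒n2 (fail-walked)
[14] read 'a'  n2⇒n13 (fail-walked)
[15] read 'c'  n13⇒n15
[16] read 'c'  n15⇒n16
[17] read 'b'  n16⇒n17
[18] read 'd'  n17⇒n18  → match P5@[14:18]
[19] read 'a'  n18⇒n13 (fail-walked)
[20] read 'd'  n13⇒n14  → match P4@[19:20]
[21] read 'd'  n14⇒n5 (fail-walked)
[22] read 'b'  n5⇒n6
[23] read 'b'  n6⇒n7  → match P1@[21:23]
[24] read 'b'  n7⇒n0 (fail-walked)
[25] read 'e'  n0⇒n8  → match P3@[25:25]
[26] read 'c'  n8⇒n22  → match P7@[25:26]
[27] read 'e'  n22⇒n8 (fail-walked)  → match P3@[27:27]
[28] read 'c'  n8⇒n22  → match P7@[27:28]
[29] read 'b'  n22⇒n0 (fail-walked)
[30] read 'c'  n0⇒n1
[31] read 'a'  n1⇒n2
[32] read 'e'  n2⇒n3  → match P3@[32:32]
[33] read 'e'  n3⇒n19  → match P3@[33:33]
[34] read 'b'  n19⇒n20
[35] read 'a'  n20⇒n21  → match P6@[30:35]
[36] read 'e'  n21⇒n8 (fail-walked)  → match P3@[36:36]
[37] read 'd'  n8⇒n5 (fail-walked)
[38] read 'e'  n5⇒n8 (fail-walked)  → match P3@[38:38]
[39] read 'd'  n8⇒n5 (fail-walked)
[40] read 'c'  n5⇒n1 (fail-walked)
[41] read 'c'  n1⇒n1 (fail-walked)
[42] read 'a'  n1⇒n2
[43] read 'e'  n2⇒n3  → match P3@[43:43]
[44] read 'e'  n3⇒n19  → match P3@[44:44]
[45] read 'b'  n19⇒n20
[46] read 'a'  n20⇒n21  → match P6@[41:46]
[47] read 'd'  n21⇒n14 (fail-walked)  → match P4@[46:47]
[48] read 'b'  n14⇒n6 (fail-walked)
[49] read 'b'  n6⇒n7  → match P1@[47:49]
[50] read 'b'  n7⇒n0 (fail-walked)
[51] read 'b'  n0⇒n0
[52] read 'c'  n0⇒n1
[53] read 'a'  n1⇒n2
[54] read 'd'  n2⇒n14 (fail-walked)  → match P4@[53:54]
[55] read 'a'  n14⇒n13 (fail-walked)
[56] read 'd'  n13⇒n14  → match P4@[55:56]
[57] read 'd'  n14⇒n5 (fail-walked)

Matches: [[0,3],[4,2],[7,3],[8,0],[8,7],[10,3],[11,3],[12,7],[18,5],[20,4],[23,1],[25,3],[26,7],[27,3],[28,7],[32,3],[33,3],[35,6],[36,3],[38,3],[43,3],[44,3],[46,6],[47,4],[49,1],[54,4],[56,4]]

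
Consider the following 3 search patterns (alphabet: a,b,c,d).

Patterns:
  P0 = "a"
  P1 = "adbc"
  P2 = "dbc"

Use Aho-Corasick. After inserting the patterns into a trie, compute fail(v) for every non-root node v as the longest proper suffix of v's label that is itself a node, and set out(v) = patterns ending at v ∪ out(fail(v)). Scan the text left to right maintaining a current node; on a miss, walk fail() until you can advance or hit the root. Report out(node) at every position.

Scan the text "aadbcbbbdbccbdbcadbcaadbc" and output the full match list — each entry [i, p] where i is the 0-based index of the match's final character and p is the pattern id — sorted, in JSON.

Build:
Trie (insert patterns):
  0='ε' goto a→1 d→5
  1='a' goto d→2  [P0 ends]
  2='ad' goto b→3
  3='adb' goto c→4
  4='adbc' goto ·  [P1 ends]
  5='d' goto b→6
  6='db' goto c→7
  7='dbc' goto ·  [P2 ends]

BFS fail/out derivation:
  fail(1) 'a': from fail(0)=0 chase 'a': 0 ⇒ 0;  out={0}∪out(0)={0}
  fail(5) 'd': from fail(0)=0 chase 'd': 0 ⇒ 0;  out=∅∪out(0)=∅
  fail(2) 'ad': from fail(1)=0 chase 'd': 0 ⇒ 5;  out=∅∪out(5)=∅
  fail(6) 'db': from fail(5)=0 chase 'b': 0 ⇒ 0;  out=∅∪out(0)=∅
  fail(3) 'adb': from fail(2)=5 chase 'b': 5 ⇒ 6;  out=∅∪out(6)=∅
  fail(7) 'dbc': from fail(6)=0 chase 'c': 0 ⇒ 0;  out={2}∪out(0)={2}
  fail(4) 'adbc': from fail(3)=6 chase 'c': 6 ⇒ 7;  out={1}∪out(7)={1,2}

Run:
pos 0 'a': at 1  emit P0@[0:0]
pos 1 'a': at 1 (via fail)  emit P0@[1:1]
pos 2 'd': at 2
pos 3 'b': at 3
pos 4 'c': at 4  emit P1@[1:4],P2@[2:4]
pos 5 'b': at 0 (via fail)
pos 6 'b': at 0
pos 7 'b': at 0
pos 8 'd': at 5
pos 9 'b': at 6
pos 10 'c': at 7  emit P2@[8:10]
pos 11 'c': at 0 (via fail)
pos 12 'b': at 0
pos 13 'd': at 5
pos 14 'b': at 6
pos 15 'c': at 7  emit P2@[13:15]
pos 16 'a': at 1 (via fail)  emit P0@[16:16]
pos 17 'd': at 2
pos 18 'b': at 3
pos 19 'c': at 4  emit P1@[16:19],P2@[17:19]
pos 20 'a': at 1 (via fail)  emit P0@[20:20]
pos 21 'a': at 1 (via fail)  emit P0@[21:21]
pos 22 'd': at 2
pos 23 'b': at 3
pos 24 'c': at 4  emit P1@[21:24],P2@[22:24]

Matches: [[0,0],[1,0],[4,1],[4,2],[10,2],[15,2],[16,0],[19,1],[19,2],[20,0],[21,0],[24,1],[24,2]]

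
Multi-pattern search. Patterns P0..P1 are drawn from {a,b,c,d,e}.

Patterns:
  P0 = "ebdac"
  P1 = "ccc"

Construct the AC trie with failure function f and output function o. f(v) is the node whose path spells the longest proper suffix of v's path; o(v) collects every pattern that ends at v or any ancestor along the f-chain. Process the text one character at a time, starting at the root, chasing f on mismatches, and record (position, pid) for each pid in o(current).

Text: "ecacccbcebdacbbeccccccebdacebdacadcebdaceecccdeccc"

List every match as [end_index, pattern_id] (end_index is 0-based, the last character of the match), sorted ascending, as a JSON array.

Build automaton:
Trie nodes:
  n0 'ε': c→6 e→1
  n1 'e': b→2
  n2 'eb': d→3
  n3 'ebd': a→4
  n4 'ebda': c→5
  n5 'ebdac': ·  ←P0
  n6 'c': c→7
  n7 'cc': c→8
  n8 'ccc': ·  ←P1

Failure links (BFS by depth):
  fail(1) 'e': from fail(0)=0 chase 'e': 0 ⇒ 0;  out=∅∪out(0)=∅
  fail(6) 'c': from fail(0)=0 chase 'c': 0 ⇒ 0;  out=∅∪out(0)=∅
  fail(2) 'eb': from fail(1)=0 chase 'b': 0 ⇒ 0;  out=∅∪out(0)=∅
  fail(7) 'cc': from fail(6)=0 chase 'c': 0 ⇒ 6;  out=∅∪out(6)=∅
  fail(3) 'ebd': from fail(2)=0 chase 'd': 0 ⇒ 0;  out=∅∪out(0)=∅
  fail(8) 'ccc': from fail(7)=6 chase 'c': 6 ⇒ 7;  out={1}∪out(7)={1}
  fail(4) 'ebda': from fail(3)=0 chase 'a': 0 ⇒ 0;  out=∅∪out(0)=∅
  fail(5) 'ebdac': from fail(4)=0 chase 'c': 0 ⇒ 6;  out={0}∪out(6)={0}

Run:
i=0 'e': node 0→1
i=1 'c': node 1→6 (via fail)
i=2 'a': node 6→0 (via fail)
i=3 'c': node 0→6
i=4 'c': node 6→7
i=5 'c': node 7→8  ** P1@[3:5]
i=6 'b': node 8→0 (via fail)
i=7 'c': node 0→6
i=8 'e': node 6→1 (via fail)
i=9 'b': node 1→2
i=10 'd': node 2→3
i=11 'a': node 3→4
i=12 'c': node 4→5  ** P0@[8:12]
i=13 'b': node 5→0 (via fail)
i=14 'b': node 0→0
i=15 'e': node 0→1
i=16 'c': node 1→6 (via fail)
i=17 'c': node 6→7
i=18 'c': node 7→8  ** P1@[16:18]
i=19 'c': node 8→8 (via fail)  ** P1@[17:19]
i=20 'c': node 8→8 (via fail)  ** P1@[18:20]
i=21 'c': node 8→8 (via fail)  ** P1@[19:21]
i=22 'e': node 8→1 (via fail)
i=23 'b': node 1→2
i=24 'd': node 2→3
i=25 'a': node 3→4
i=26 'c': node 4→5  ** P0@[22:26]
i=27 'e': node 5→1 (via fail)
i=28 'b': node 1→2
i=29 'd': node 2→3
i=30 'a': node 3→4
i=31 'c': node 4→5  ** P0@[27:31]
i=32 'a': node 5→0 (via fail)
i=33 'd': node 0→0
i=34 'c': node 0→6
i=35 'e': node 6→1 (via fail)
i=36 'b': node 1→2
i=37 'd': node 2→3
i=38 'a': node 3→4
i=39 'c': node 4→5  ** P0@[35:39]
i=40 'e': node 5→1 (via fail)
i=41 'e': node 1→1 (via fail)
i=42 'c': node 1→6 (via fail)
i=43 'c': node 6→7
i=44 'c': node 7→8  ** P1@[42:44]
i=45 'd': node 8→0 (via fail)
i=46 'e': node 0→1
i=47 'c': node 1→6 (via fail)
i=48 'c': node 6→7
i=49 'c': node 7→8  ** P1@[47:49]

All matches (sorted): [[5,1],[12,0],[18,1],[19,1],[20,1],[21,1],[26,0],[31,0],[39,0],[44,1],[49,1]]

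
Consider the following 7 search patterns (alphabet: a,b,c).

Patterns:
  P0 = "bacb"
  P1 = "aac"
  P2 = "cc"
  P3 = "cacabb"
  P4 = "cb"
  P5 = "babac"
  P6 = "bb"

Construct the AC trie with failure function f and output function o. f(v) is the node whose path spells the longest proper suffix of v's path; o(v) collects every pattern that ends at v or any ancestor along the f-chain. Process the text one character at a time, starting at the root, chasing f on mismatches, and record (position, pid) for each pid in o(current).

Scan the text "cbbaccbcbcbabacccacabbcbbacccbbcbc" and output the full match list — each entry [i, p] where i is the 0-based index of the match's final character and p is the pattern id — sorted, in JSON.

Construct AC machine:
Trie (insert patterns):
  n0 'ε': a→5 b→1 c→8
  n1 'b': a→2 b→19
  n2 'ba': b→16 c→3
  n3 'bac': b→4
  n4 'bacb': ·  [P0 ends]
  n5 'a': a→6
  n6 'aa': c→7
  n7 'aac': ·  [P1 ends]
  n8 'c': a→10 b→15 c→9
  n9 'cc': ·  [P2 ends]
  n10 'ca': c→11
  n11 'cac': a→12
  n12 'caca': b→13
  n13 'cacab': b→14
  n14 'cacabb': ·  [P3 ends]
  n15 'cb': ·  [P4 ends]
  n16 'bab': a→17
  n17 'baba': c→18
  n18 'babac': ·  [P5 ends]
  n19 'bb': ·  [P6 ends]

Failure links (BFS by depth):
  n1('b'): parent n0 fail=0; on 'b' 0 → fail=0;  out ∅∪∅=∅
  n5('a'): parent n0 fail=0; on 'a' 0 → fail=0;  out ∅∪∅=∅
  n8('c'): parent n0 fail=0; on 'c' 0 → fail=0;  out ∅∪∅=∅
  n2('ba'): parent n1 fail=0; on 'a' 0 → fail=5;  out ∅∪∅=∅
  n6('aa'): parent n5 fail=0; on 'a' 0 → fail=5;  out ∅∪∅=∅
  n9('cc'): parent n8 fail=0; on 'c' 0 → fail=8;  out {2}∪∅={2}
  n10('ca'): parent n8 fail=0; on 'a' 0 → fail=5;  out ∅∪∅=∅
  n15('cb'): parent n8 fail=0; on 'b' 0 → fail=1;  out {4}∪∅={4}
  n19('bb'): parent n1 fail=0; on 'b' 0 → fail=1;  out {6}∪∅={6}
  n3('bac'): parent n2 fail=5; on 'c' 5→0 → fail=8;  out ∅∪∅=∅
  n7('aac'): parent n6 fail=5; on 'c' 5→0 → fail=8;  out {1}∪∅={1}
  n11('cac'): parent n10 fail=5; on 'c' 5→0 → fail=8;  out ∅∪∅=∅
  n16('bab'): parent n2 fail=5; on 'b' 5→0 → fail=1;  out ∅∪∅=∅
  n4('bacb'): parent n3 fail=8; on 'b' 8 → fail=15;  out {0}∪{4}={0,4}
  n12('caca'): parent n11 fail=8; on 'a' 8 → fail=10;  out ∅∪∅=∅
  n17('baba'): parent n16 fail=1; on 'a' 1 → fail=2;  out ∅∪∅=∅
  n13('cacab'): parent n12 fail=10; on 'b' 10→5→0 → fail=1;  out ∅∪∅=∅
  n18('babac'): parent n17 fail=2; on 'c' 2 → fail=3;  out {5}∪∅={5}
  n14('cacabb'): parent n13 fail=1; on 'b' 1 → fail=19;  out {3}∪{6}={3,6}

Run:
[0] read 'c'  n0⇒n8
[1] read 'b'  n8⇒n15  → match P4@[0:1]
[2] read 'b'  n15⇒n19 ·f  → match P6@[1:2]
[3] read 'a'  n19⇒n2 ·f
[4] read 'c'  n2⇒n3
[5] read 'c'  n3⇒n9 ·f  → match P2@[4:5]
[6] read 'b'  n9⇒n15 ·f  → match P4@[5:6]
[7] read 'c'  n15⇒n8 ·f
[8] read 'b'  n8⇒n15  → match P4@[7:8]
[9] read 'c'  n15⇒n8 ·f
[10] read 'b'  n8⇒n15  → match P4@[9:10]
[11] read 'a'  n15⇒n2 ·f
[12] read 'b'  n2⇒n16
[13] read 'a'  n16⇒n17
[14] read 'c'  n17⇒n18  → match P5@[10:14]
[15] read 'c'  n18⇒n9 ·f  → match P2@[14:15]
[16] read 'c'  n9⇒n9 ·f  → match P2@[15:16]
[17] read 'a'  n9⇒n10 ·f
[18] read 'c'  n10⇒n11
[19] read 'a'  n11⇒n12
[20] read 'b'  n12⇒n13
[21] read 'b'  n13⇒n14  → match P3@[16:21],P6@[20:21]
[22] read 'c'  n14⇒n8 ·f
[23] read 'b'  n8⇒n15  → match P4@[22:23]
[24] read 'b'  n15⇒n19 ·f  → match P6@[23:24]
[25] read 'a'  n19⇒n2 ·f
[26] read 'c'  n2⇒n3
[27] read 'c'  n3⇒n9 ·f  → match P2@[26:27]
[28] read 'c'  n9⇒n9 ·f  → match P2@[27:28]
[29] read 'b'  n9⇒n15 ·f  → match P4@[28:29]
[30] read 'b'  n15⇒n19 ·f  → match P6@[29:30]
[31] read 'c'  n19⇒n8 ·f
[32] read 'b'  n8⇒n15  → match P4@[31:32]
[33] read 'c'  n15⇒n8 ·f

All matches (sorted): [[1,4],[2,6],[5,2],[6,4],[8,4],[10,4],[14,5],[15,2],[16,2],[21,3],[21,6],[23,4],[24,6],[27,2],[28,2],[29,4],[30,6],[32,4]]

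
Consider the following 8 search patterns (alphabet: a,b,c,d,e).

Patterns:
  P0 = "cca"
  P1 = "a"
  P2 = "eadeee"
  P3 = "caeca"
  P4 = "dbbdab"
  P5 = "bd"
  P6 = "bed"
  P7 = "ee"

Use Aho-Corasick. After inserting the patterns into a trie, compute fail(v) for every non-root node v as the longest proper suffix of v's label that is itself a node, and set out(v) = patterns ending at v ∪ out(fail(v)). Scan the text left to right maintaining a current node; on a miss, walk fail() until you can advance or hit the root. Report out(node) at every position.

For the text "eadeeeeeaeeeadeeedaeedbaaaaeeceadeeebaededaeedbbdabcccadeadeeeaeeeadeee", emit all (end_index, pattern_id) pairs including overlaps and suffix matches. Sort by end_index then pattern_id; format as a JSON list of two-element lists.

Construct AC machine:
Trie (insert patterns):
  n0 'ε': a→4 b→21 c→1 d→15 e→5
  n1 'c': a→11 c→2
  n2 'cc': a→3
  n3 'cca': ·  ←P0
  n4 'a': ·  ←P1
  n5 'e': a→6 e→25
  n6 'ea': d→7
  n7 'ead': e→8
  n8 'eade': e→9
  n9 'eadee': e→10
  n10 'eadeee': ·  ←P2
  n11 'ca': e→12
  n12 'cae': c→13
  n13 'caec': a→14
  n14 'caeca': ·  ←P3
  n15 'd': b→16
  n16 'db': b→17
  n17 'dbb': d→18
  n18 'dbbd': a→19
  n19 'dbbda': b→20
  n20 'dbbdab': ·  ←P4
  n21 'b': d→22 e→23
  n22 'bd': ·  ←P5
  n23 'be': d→24
  n24 'bed': ·  ←P6
  n25 'ee': ·  ←P7

Failure links (BFS by depth):
  fail(1) 'c': from fail(0)=0 chase 'c': 0 ⇒ 0;  out=∅∪out(0)=∅
  fail(4) 'a': from fail(0)=0 chase 'a': 0 ⇒ 0;  out={1}∪out(0)={1}
  fail(5) 'e': from fail(0)=0 chase 'e': 0 ⇒ 0;  out=∅∪out(0)=∅
  fail(15) 'd': from fail(0)=0 chase 'd': 0 ⇒ 0;  out=∅∪out(0)=∅
  fail(21) 'b': from fail(0)=0 chase 'b': 0 ⇒ 0;  out=∅∪out(0)=∅
  fail(2) 'cc': from fail(1)=0 chase 'c': 0 ⇒ 1;  out=∅∪out(1)=∅
  fail(6) 'ea': from fail(5)=0 chase 'a': 0 ⇒ 4;  out=∅∪out(4)={1}
  fail(11) 'ca': from fail(1)=0 chase 'a': 0 ⇒ 4;  out=∅∪out(4)={1}
  fail(16) 'db': from fail(15)=0 chase 'b': 0 ⇒ 21;  out=∅∪out(21)=∅
  fail(22) 'bd': from fail(21)=0 chase 'd': 0 ⇒ 15;  out={5}∪out(15)={5}
  fail(23) 'be': from fail(21)=0 chase 'e': 0 ⇒ 5;  out=∅∪out(5)=∅
  fail(25) 'ee': from fail(5)=0 chase 'e': 0 ⇒ 5;  out={7}∪out(5)={7}
  fail(3) 'cca': from fail(2)=1 chase 'a': 1 ⇒ 11;  out={0}∪out(11)={0,1}
  fail(7) 'ead': from fail(6)=4 chase 'd': 4→0 ⇒ 15;  out=∅∪out(15)=∅
  fail(12) 'cae': from fail(11)=4 chase 'e': 4→0 ⇒ 5;  out=∅∪out(5)=∅
  fail(17) 'dbb': from fail(16)=21 chase 'b': 21→0 ⇒ 21;  out=∅∪out(21)=∅
  fail(24) 'bed': from fail(23)=5 chase 'd': 5→0 ⇒ 15;  out={6}∪out(15)={6}
  fail(8) 'eade': from fail(7)=15 chase 'e': 15→0 ⇒ 5;  out=∅∪out(5)=∅
  fail(13) 'caec': from fail(12)=5 chase 'c': 5→0 ⇒ 1;  out=∅∪out(1)=∅
  fail(18) 'dbbd': from fail(17)=21 chase 'd': 21 ⇒ 22;  out=∅∪out(22)={5}
  fail(9) 'eadee': from fail(8)=5 chase 'e': 5 ⇒ 25;  out=∅∪out(25)={7}
  fail(14) 'caeca': from fail(13)=1 chase 'a': 1 ⇒ 11;  out={3}∪out(11)={1,3}
  fail(19) 'dbbda': from fail(18)=22 chase 'a': 22→15→0 ⇒ 4;  out=∅∪out(4)={1}
  fail(10) 'eadeee': from fail(9)=25 chase 'e': 25→5 ⇒ 25;  out={2}∪out(25)={2,7}
  fail(20) 'dbbdab': from fail(19)=4 chase 'b': 4→0 ⇒ 21;  out={4}∪out(21)={4}

Scan:
i=0 'e': node 0→5
i=1 'a': node 5→6  ** P1@[1:1]
i=2 'd': node 6→7
i=3 'e': node 7→8
i=4 'e': node 8→9  ** P7@[3:4]
i=5 'e': node 9→10  ** P2@[0:5],P7@[4:5]
i=6 'e': node 10→25 (via fail)  ** P7@[5:6]
i=7 'e': node 25→25 (via fail)  ** P7@[6:7]
i=8 'a': node 25→6 (via fail)  ** P1@[8:8]
i=9 'e': node 6→5 (via fail)
i=10 'e': node 5→25  ** P7@[9:10]
i=11 'e': node 25→25 (via fail)  ** P7@[10:11]
i=12 'a': node 25→6 (via fail)  ** P1@[12:12]
i=13 'd': node 6→7
i=14 'e': node 7→8
i=15 'e': node 8→9  ** P7@[14:15]
i=16 'e': node 9→10  ** P2@[11:16],P7@[15:16]
i=17 'd': node 10→15 (via fail)
i=18 'a': node 15→4 (via fail)  ** P1@[18:18]
i=19 'e': node 4→5 (via fail)
i=20 'e': node 5→25  ** P7@[19:20]
i=21 'd': node 25→15 (via fail)
i=22 'b': node 15→16
i=23 'a': node 16→4 (via fail)  ** P1@[23:23]
i=24 'a': node 4→4 (via fail)  ** P1@[24:24]
i=25 'a': node 4→4 (via fail)  ** P1@[25:25]
i=26 'a': node 4→4 (via fail)  ** P1@[26:26]
i=27 'e': node 4→5 (via fail)
i=28 'e': node 5→25  ** P7@[27:28]
i=29 'c': node 25→1 (via fail)
i=30 'e': node 1→5 (via fail)
i=31 'a': node 5→6  ** P1@[31:31]
i=32 'd': node 6→7
i=33 'e': node 7→8
i=34 'e': node 8→9  ** P7@[33:34]
i=35 'e': node 9→10  ** P2@[30:35],P7@[34:35]
i=36 'b': node 10→21 (via fail)
i=37 'a': node 21→4 (via fail)  ** P1@[37:37]
i=38 'e': node 4→5 (via fail)
i=39 'd': node 5→15 (via fail)
i=40 'e': node 15→5 (via fail)
i=41 'd': node 5→15 (via fail)
i=42 'a': node 15→4 (via fail)  ** P1@[42:42]
i=43 'e': node 4→5 (via fail)
i=44 'e': node 5→25  ** P7@[43:44]
i=45 'd': node 25→15 (via fail)
i=46 'b': node 15→16
i=47 'b': node 16→17
i=48 'd': node 17→18  ** P5@[47:48]
i=49 'a': node 18→19  ** P1@[49:49]
i=50 'b': node 19→20  ** P4@[45:50]
i=51 'c': node 20→1 (via fail)
i=52 'c': node 1→2
i=53 'c': node 2→2 (via fail)
i=54 'a': node 2→3  ** P0@[52:54],P1@[54:54]
i=55 'd': node 3→15 (via fail)
i=56 'e': node 15→5 (via fail)
i=57 'a': node 5→6  ** P1@[57:57]
i=58 'd': node 6→7
i=59 'e': node 7→8
i=60 'e': node 8→9  ** P7@[59:60]
i=61 'e': node 9→10  ** P2@[56:61],P7@[60:61]
i=62 'a': node 10→6 (via fail)  ** P1@[62:62]
i=63 'e': node 6→5 (via fail)
i=64 'e': node 5→25  ** P7@[63:64]
i=65 'e': node 25→25 (via fail)  ** P7@[64:65]
i=66 'a': node 25→6 (via fail)  ** P1@[66:66]
i=67 'd': node 6→7
i=68 'e': node 7→8
i=69 'e': node 8→9  ** P7@[68:69]
i=70 'e': node 9→10  ** P2@[65:70],P7@[69:70]

Result: [[1,1],[4,7],[5,2],[5,7],[6,7],[7,7],[8,1],[10,7],[11,7],[12,1],[15,7],[16,2],[16,7],[18,1],[20,7],[23,1],[24,1],[25,1],[26,1],[28,7],[31,1],[34,7],[35,2],[35,7],[37,1],[42,1],[44,7],[48,5],[49,1],[50,4],[54,0],[54,1],[57,1],[60,7],[61,2],[61,7],[62,1],[64,7],[65,7],[66,1],[69,7],[70,2],[70,7]]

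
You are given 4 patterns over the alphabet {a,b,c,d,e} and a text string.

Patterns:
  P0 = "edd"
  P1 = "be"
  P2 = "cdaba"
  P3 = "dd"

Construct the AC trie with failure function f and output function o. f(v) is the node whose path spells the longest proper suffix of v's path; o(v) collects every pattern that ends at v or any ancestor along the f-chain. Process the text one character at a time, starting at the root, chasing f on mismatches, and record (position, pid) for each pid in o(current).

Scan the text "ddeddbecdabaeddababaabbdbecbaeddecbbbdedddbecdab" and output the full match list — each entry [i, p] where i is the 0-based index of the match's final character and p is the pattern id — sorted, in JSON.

Build automaton:
Trie nodes:
  n0 'ε': b→4 c→6 d→11 e→1
  n1 'e': d→2
  n2 'ed': d→3
  n3 'edd': ·  ←P0
  n4 'b': e→5
  n5 'be': ·  ←P1
  n6 'c': d→7
  n7 'cd': a→8
  n8 'cda': b→9
  n9 'cdab': a→10
  n10 'cdaba': ·  ←P2
  n11 'd': d→12
  n12 'dd': ·  ←P3

BFS fail/out derivation:
  n1('e'): parent n0 fail=0; on 'e' 0 → fail=0;  out ∅∪∅=∅
  n4('b'): parent n0 fail=0; on 'b' 0 → fail=0;  out ∅∪∅=∅
  n6('c'): parent n0 fail=0; on 'c' 0 → fail=0;  out ∅∪∅=∅
  n11('d'): parent n0 fail=0; on 'd' 0 → fail=0;  out ∅∪∅=∅
  n2('ed'): parent n1 fail=0; on 'd' 0 → fail=11;  out ∅∪∅=∅
  n5('be'): parent n4 fail=0; on 'e' 0 → fail=1;  out {1}∪∅={1}
  n7('cd'): parent n6 fail=0; on 'd' 0 → fail=11;  out ∅∪∅=∅
  n12('dd'): parent n11 fail=0; on 'd' 0 → fail=11;  out {3}∪∅={3}
  n3('edd'): parent n2 fail=11; on 'd' 11 → fail=12;  out {0}∪{3}={0,3}
  n8('cda'): parent n7 fail=11; on 'a' 11→0 → fail=0;  out ∅∪∅=∅
  n9('cdab'): parent n8 fail=0; on 'b' 0 → fail=4;  out ∅∪∅=∅
  n10('cdaba'): parent n9 fail=4; on 'a' 4→0 → fail=0;  out {2}∪∅={2}

Run:
i=0 'd': node 0→11
i=1 'd': node 11→12  emit P3@[0:1]
i=2 'e': node 12→1 (via fail)
i=3 'd': node 1→2
i=4 'd': node 2→3  emit P0@[2:4],P3@[3:4]
i=5 'b': node 3→4 (via fail)
i=6 'e': node 4→5  emit P1@[5:6]
i=7 'c': node 5→6 (via fail)
i=8 'd': node 6→7
i=9 'a': node 7→8
i=10 'b': node 8→9
i=11 'a': node 9→10  emit P2@[7:11]
i=12 'e': node 10→1 (via fail)
i=13 'd': node 1→2
i=14 'd': node 2→3  emit P0@[12:14],P3@[13:14]
i=15 'a': node 3→0 (via fail)
i=16 'b': node 0→4
i=17 'a': node 4→0 (via fail)
i=18 'b': node 0→4
i=19 'a': node 4→0 (via fail)
i=20 'a': node 0→0
i=21 'b': node 0→4
i=22 'b': node 4→4 (via fail)
i=23 'd': node 4→11 (via fail)
i=24 'b': node 11→4 (via fail)
i=25 'e': node 4→5  emit P1@[24:25]
i=26 'c': node 5→6 (via fail)
i=27 'b': node 6→4 (via fail)
i=28 'a': node 4→0 (via fail)
i=29 'e': node 0→1
i=30 'd': node 1→2
i=31 'd': node 2→3  emit P0@[29:31],P3@[30:31]
i=32 'e': node 3→1 (via fail)
i=33 'c': node 1→6 (via fail)
i=34 'b': node 6→4 (via fail)
i=35 'b': node 4→4 (via fail)
i=36 'b': node 4→4 (via fail)
i=37 'd': node 4→11 (via fail)
i=38 'e': node 11→1 (via fail)
i=39 'd': node 1→2
i=40 'd': node 2→3  emit P0@[38:40],P3@[39:40]
i=41 'd': node 3→12 (via fail)  emit P3@[40:41]
i=42 'b': node 12→4 (via fail)
i=43 'e': node 4→5  emit P1@[42:43]
i=44 'c': node 5→6 (via fail)
i=45 'd': node 6→7
i=46 'a': node 7→8
i=47 'b': node 8→9

Result: [[1,3],[4,0],[4,3],[6,1],[11,2],[14,0],[14,3],[25,1],[31,0],[31,3],[40,0],[40,3],[41,3],[43,1]]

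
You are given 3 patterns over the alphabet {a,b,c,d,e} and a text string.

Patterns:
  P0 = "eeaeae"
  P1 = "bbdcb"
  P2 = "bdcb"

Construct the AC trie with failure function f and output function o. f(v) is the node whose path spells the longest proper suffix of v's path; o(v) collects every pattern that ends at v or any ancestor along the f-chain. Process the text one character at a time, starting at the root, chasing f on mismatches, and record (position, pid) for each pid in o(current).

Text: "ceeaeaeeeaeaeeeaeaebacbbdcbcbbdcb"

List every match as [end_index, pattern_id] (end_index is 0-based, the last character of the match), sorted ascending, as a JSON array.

Construct AC machine:
Trie (insert patterns):
  0='ε' goto b→7 e→1
  1='e' goto e→2
  2='ee' goto a→3
  3='eea' goto e→4
  4='eeae' goto a→5
  5='eeaea' goto e→6
  6='eeaeae' goto ·  [P0 ends]
  7='b' goto b→8 d→12
  8='bb' goto d→9
  9='bbd' goto c→10
  10='bbdc' goto b→11
  11='bbdcb' goto ·  [P1 ends]
  12='bd' goto c→13
  13='bdc' goto b→14
  14='bdcb' goto ·  [P2 ends]

Failure links (BFS by depth):
  fail(1) 'e': from fail(0)=0 chase 'e': 0 ⇒ 0;  out=∅∪out(0)=∅
  fail(7) 'b': from fail(0)=0 chase 'b': 0 ⇒ 0;  out=∅∪out(0)=∅
  fail(2) 'ee': from fail(1)=0 chase 'e': 0 ⇒ 1;  out=∅∪out(1)=∅
  fail(8) 'bb': from fail(7)=0 chase 'b': 0 ⇒ 7;  out=∅∪out(7)=∅
  fail(12) 'bd': from fail(7)=0 chase 'd': 0 ⇒ 0;  out=∅∪out(0)=∅
  fail(3) 'eea': from fail(2)=1 chase 'a': 1→0 ⇒ 0;  out=∅∪out(0)=∅
  fail(9) 'bbd': from fail(8)=7 chase 'd': 7 ⇒ 12;  out=∅∪out(12)=∅
  fail(13) 'bdc': from fail(12)=0 chase 'c': 0 ⇒ 0;  out=∅∪out(0)=∅
  fail(4) 'eeae': from fail(3)=0 chase 'e': 0 ⇒ 1;  out=∅∪out(1)=∅
  fail(10) 'bbdc': from fail(9)=12 chase 'c': 12 ⇒ 13;  out=∅∪out(13)=∅
  fail(14) 'bdcb': from fail(13)=0 chase 'b': 0 ⇒ 7;  out={2}∪out(7)={2}
  fail(5) 'eeaea': from fail(4)=1 chase 'a': 1→0 ⇒ 0;  out=∅∪out(0)=∅
  fail(11) 'bbdcb': from fail(10)=13 chase 'b': 13 ⇒ 14;  out={1}∪out(14)={1,2}
  fail(6) 'eeaeae': from fail(5)=0 chase 'e': 0 ⇒ 1;  out={0}∪out(1)={0}

Text stream:
[0] read 'c'  n0⇒n0
[1] read 'e'  n0⇒n1
[2] read 'e'  n1⇒n2
[3] read 'a'  n2⇒n3
[4] read 'e'  n3⇒n4
[5] read 'a'  n4⇒n5
[6] read 'e'  n5⇒n6  emit P0@[1:6]
[7] read 'e'  n6⇒n2 ·f
[8] read 'e'  n2⇒n2 ·f
[9] read 'a'  n2⇒n3
[10] read 'e'  n3⇒n4
[11] read 'a'  n4⇒n5
[12] read 'e'  n5⇒n6  emit P0@[7:12]
[13] read 'e'  n6⇒n2 ·f
[14] read 'e'  n2⇒n2 ·f
[15] read 'a'  n2⇒n3
[16] read 'e'  n3⇒n4
[17] read 'a'  n4⇒n5
[18] read 'e'  n5⇒n6  emit P0@[13:18]
[19] read 'b'  n6⇒n7 ·f
[20] read 'a'  n7⇒n0 ·f
[21] read 'c'  n0⇒n0
[22] read 'b'  n0⇒n7
[23] read 'b'  n7⇒n8
[24] read 'd'  n8⇒n9
[25] read 'c'  n9⇒n10
[26] read 'b'  n10⇒n11  emit P1@[22:26],P2@[23:26]
[27] read 'c'  n11⇒n0 ·f
[28] read 'b'  n0⇒n7
[29] read 'b'  n7⇒n8
[30] read 'd'  n8⇒n9
[31] read 'c'  n9⇒n10
[32] read 'b'  n10⇒n11  emit P1@[28:32],P2@[29:32]

Matches: [[6,0],[12,0],[18,0],[26,1],[26,2],[32,1],[32,2]]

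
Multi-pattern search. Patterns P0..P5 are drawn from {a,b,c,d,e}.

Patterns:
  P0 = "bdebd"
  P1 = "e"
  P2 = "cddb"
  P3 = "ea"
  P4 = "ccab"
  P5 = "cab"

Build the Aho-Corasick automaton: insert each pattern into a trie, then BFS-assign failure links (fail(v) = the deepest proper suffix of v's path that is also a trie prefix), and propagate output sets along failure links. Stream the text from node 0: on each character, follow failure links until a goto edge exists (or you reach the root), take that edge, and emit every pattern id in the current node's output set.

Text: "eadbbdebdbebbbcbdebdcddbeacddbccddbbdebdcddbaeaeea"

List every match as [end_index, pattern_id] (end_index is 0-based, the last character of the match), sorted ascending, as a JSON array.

Construct AC machine:
Trie (insert patterns):
  0='ε' goto b→1 c→7 e→6
  1='b' goto d→2
  2='bd' goto e→3
  3='bde' goto b→4
  4='bdeb' goto d→5
  5='bdebd' goto ·  [P0 ends]
  6='e' goto a→11  [P1 ends]
  7='c' goto a→15 c→12 d→8
  8='cd' goto d→9
  9='cdd' goto b→10
  10='cddb' goto ·  [P2 ends]
  11='ea' goto ·  [P3 ends]
  12='cc' goto a→13
  13='cca' goto b→14
  14='ccab' goto ·  [P4 ends]
  15='ca' goto b→16
  16='cab' goto ·  [P5 ends]

BFS fail/out derivation:
  fail(1) 'b': from fail(0)=0 chase 'b': 0 ⇒ 0;  out=∅∪out(0)=∅
  fail(6) 'e': from fail(0)=0 chase 'e': 0 ⇒ 0;  out={1}∪out(0)={1}
  fail(7) 'c': from fail(0)=0 chase 'c': 0 ⇒ 0;  out=∅∪out(0)=∅
  fail(2) 'bd': from fail(1)=0 chase 'd': 0 ⇒ 0;  out=∅∪out(0)=∅
  fail(8) 'cd': from fail(7)=0 chase 'd': 0 ⇒ 0;  out=∅∪out(0)=∅
  fail(11) 'ea': from fail(6)=0 chase 'a': 0 ⇒ 0;  out={3}∪out(0)={3}
  fail(12) 'cc': from fail(7)=0 chase 'c': 0 ⇒ 7;  out=∅∪out(7)=∅
  fail(15) 'ca': from fail(7)=0 chase 'a': 0 ⇒ 0;  out=∅∪out(0)=∅
  fail(3) 'bde': from fail(2)=0 chase 'e': 0 ⇒ 6;  out=∅∪out(6)={1}
  fail(9) 'cdd': from fail(8)=0 chase 'd': 0 ⇒ 0;  out=∅∪out(0)=∅
  fail(13) 'cca': from fail(12)=7 chase 'a': 7 ⇒ 15;  out=∅∪out(15)=∅
  fail(16) 'cab': from fail(15)=0 chase 'b': 0 ⇒ 1;  out={5}∪out(1)={5}
  fail(4) 'bdeb': from fail(3)=6 chase 'b': 6→0 ⇒ 1;  out=∅∪out(1)=∅
  fail(10) 'cddb': from fail(9)=0 chase 'b': 0 ⇒ 1;  out={2}∪out(1)={2}
  fail(14) 'ccab': from fail(13)=15 chase 'b': 15 ⇒ 16;  out={4}∪out(16)={4,5}
  fail(5) 'bdebd': from fail(4)=1 chase 'd': 1 ⇒ 2;  out={0}∪out(2)={0}

Run:
[0] read 'e'  n0⇒n6  emit P1@[0:0]
[1] read 'a'  n6⇒n11  emit P3@[0:1]
[2] read 'd'  n11⇒n0 (via fail)
[3] read 'b'  n0⇒n1
[4] read 'b'  n1⇒n1 (via fail)
[5] read 'd'  n1⇒n2
[6] read 'e'  n2⇒n3  emit P1@[6:6]
[7] read 'b'  n3⇒n4
[8] read 'd'  n4⇒n5  emit P0@[4:8]
[9] read 'b'  n5⇒n1 (via fail)
[10] read 'e'  n1⇒n6 (via fail)  emit P1@[10:10]
[11] read 'b'  n6⇒n1 (via fail)
[12] read 'b'  n1⇒n1 (via fail)
[13] read 'b'  n1⇒n1 (via fail)
[14] read 'c'  n1⇒n7 (via fail)
[15] read 'b'  n7⇒n1 (via fail)
[16] read 'd'  n1⇒n2
[17] read 'e'  n2⇒n3  emit P1@[17:17]
[18] read 'b'  n3⇒n4
[19] read 'd'  n4⇒n5  emit P0@[15:19]
[20] read 'c'  n5⇒n7 (via fail)
[21] read 'd'  n7⇒n8
[22] read 'd'  n8⇒n9
[23] read 'b'  n9⇒n10  emit P2@[20:23]
[24] read 'e'  n10⇒n6 (via fail)  emit P1@[24:24]
[25] read 'a'  n6⇒n11  emit P3@[24:25]
[26] read 'c'  n11⇒n7 (via fail)
[27] read 'd'  n7⇒n8
[28] read 'd'  n8⇒n9
[29] read 'b'  n9⇒n10  emit P2@[26:29]
[30] read 'c'  n10⇒n7 (via fail)
[31] read 'c'  n7⇒n12
[32] read 'd'  n12⇒n8 (via fail)
[33] read 'd'  n8⇒n9
[34] read 'b'  n9⇒n10  emit P2@[31:34]
[35] read 'b'  n10⇒n1 (via fail)
[36] read 'd'  n1⇒n2
[37] read 'e'  n2⇒n3  emit P1@[37:37]
[38] read 'b'  n3⇒n4
[39] read 'd'  n4⇒n5  emit P0@[35:39]
[40] read 'c'  n5⇒n7 (via fail)
[41] read 'd'  n7⇒n8
[42] read 'd'  n8⇒n9
[43] read 'b'  n9⇒n10  emit P2@[40:43]
[44] read 'a'  n10⇒n0 (via fail)
[45] read 'e'  n0⇒n6  emit P1@[45:45]
[46] read 'a'  n6⇒n11  emit P3@[45:46]
[47] read 'e'  n11⇒n6 (via fail)  emit P1@[47:47]
[48] read 'e'  n6⇒n6 (via fail)  emit P1@[48:48]
[49] read 'a'  n6⇒n11  emit P3@[48:49]

All matches (sorted): [[0,1],[1,3],[6,1],[8,0],[10,1],[17,1],[19,0],[23,2],[24,1],[25,3],[29,2],[34,2],[37,1],[39,0],[43,2],[45,1],[46,3],[47,1],[48,1],[49,3]]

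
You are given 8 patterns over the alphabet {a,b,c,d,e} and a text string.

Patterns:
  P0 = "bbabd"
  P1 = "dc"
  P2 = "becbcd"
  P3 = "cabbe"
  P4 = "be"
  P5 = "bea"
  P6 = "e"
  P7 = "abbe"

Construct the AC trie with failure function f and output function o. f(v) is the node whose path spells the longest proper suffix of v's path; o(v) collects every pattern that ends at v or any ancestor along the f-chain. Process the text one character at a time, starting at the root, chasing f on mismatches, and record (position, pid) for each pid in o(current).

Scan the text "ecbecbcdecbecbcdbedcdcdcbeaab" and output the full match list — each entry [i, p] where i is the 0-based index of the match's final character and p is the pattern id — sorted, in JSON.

Build:
Trie nodes:
  n0 'ε': a→20 b→1 c→13 d→6 e→19
  n1 'b': b→2 e→8
  n2 'bb': a→3
  n3 'bba': b→4
  n4 'bbab': d→5
  n5 'bbabd': ·  [P0 ends]
  n6 'd': c→7
  n7 'dc': ·  [P1 ends]
  n8 'be': a→18 c→9  [P4 ends]
  n9 'bec': b→10
  n10 'becb': c→11
  n11 'becbc': d→12
  n12 'becbcd': ·  [P2 ends]
  n13 'c': a→14
  n14 'ca': b→15
  n15 'cab': b→16
  n16 'cabb': e→17
  n17 'cabbe': ·  [P3 ends]
  n18 'bea': ·  [P5 ends]
  n19 'e': ·  [P6 ends]
  n20 'a': b→21
  n21 'ab': b→22
  n22 'abb': e→23
  n23 'abbe': ·  [P7 ends]

BFS fail/out derivation:
  n1('b'): parent n0 fail=0; on 'b' 0 → fail=0;  out ∅∪∅=∅
  n6('d'): parent n0 fail=0; on 'd' 0 → fail=0;  out ∅∪∅=∅
  n13('c'): parent n0 fail=0; on 'c' 0 → fail=0;  out ∅∪∅=∅
  n19('e'): parent n0 fail=0; on 'e' 0 → fail=0;  out {6}∪∅={6}
  n20('a'): parent n0 fail=0; on 'a' 0 → fail=0;  out ∅∪∅=∅
  n2('bb'): parent n1 fail=0; on 'b' 0 → fail=1;  out ∅∪∅=∅
  n7('dc'): parent n6 fail=0; on 'c' 0 → fail=13;  out {1}∪∅={1}
  n8('be'): parent n1 fail=0; on 'e' 0 → fail=19;  out {4}∪{6}={4,6}
  n14('ca'): parent n13 fail=0; on 'a' 0 → fail=20;  out ∅∪∅=∅
  n21('ab'): parent n20 fail=0; on 'b' 0 → fail=1;  out ∅∪∅=∅
  n3('bba'): parent n2 fail=1; on 'a' 1→0 → fail=20;  out ∅∪∅=∅
  n9('bec'): parent n8 fail=19; on 'c' 19→0 → fail=13;  out ∅∪∅=∅
  n15('cab'): parent n14 fail=20; on 'b' 20 → fail=21;  out ∅∪∅=∅
  n18('bea'): parent n8 fail=19; on 'a' 19→0 → fail=20;  out {5}∪∅={5}
  n22('abb'): parent n21 fail=1; on 'b' 1 → fail=2;  out ∅∪∅=∅
  n4('bbab'): parent n3 fail=20; on 'b' 20 → fail=21;  out ∅∪∅=∅
  n10('becb'): parent n9 fail=13; on 'b' 13→0 → fail=1;  out ∅∪∅=∅
  n16('cabb'): parent n15 fail=21; on 'b' 21 → fail=22;  out ∅∪∅=∅
  n23('abbe'): parent n22 fail=2; on 'e' 2→1 → fail=8;  out {7}∪{4,6}={4,6,7}
  n5('bbabd'): parent n4 fail=21; on 'd' 21→1→0 → fail=6;  out {0}∪∅={0}
  n11('becbc'): parent n10 fail=1; on 'c' 1→0 → fail=13;  out ∅∪∅=∅
  n17('cabbe'): parent n16 fail=22; on 'e' 22 → fail=23;  out {3}∪{4,6,7}={3,4,6,7}
  n12('becbcd'): parent n11 fail=13; on 'd' 13→0 → fail=6;  out {2}∪∅={2}

Run:
pos 0 'e': at 19  → match P6@[0:0]
pos 1 'c': at 13 (via fail)
pos 2 'b': at 1 (via fail)
pos 3 'e': at 8  → match P4@[2:3],P6@[3:3]
pos 4 'c': at 9
pos 5 'b': at 10
pos 6 'c': at 11
pos 7 'd': at 12  → match P2@[2:7]
pos 8 'e': at 19 (via fail)  → match P6@[8:8]
pos 9 'c': at 13 (via fail)
pos 10 'b': at 1 (via fail)
pos 11 'e': at 8  → match P4@[10:11],P6@[11:11]
pos 12 'c': at 9
pos 13 'b': at 10
pos 14 'c': at 11
pos 15 'd': at 12  → match P2@[10:15]
pos 16 'b': at 1 (via fail)
pos 17 'e': at 8  → match P4@[16:17],P6@[17:17]
pos 18 'd': at 6 (via fail)
pos 19 'c': at 7  → match P1@[18:19]
pos 20 'd': at 6 (via fail)
pos 21 'c': at 7  → match P1@[20:21]
pos 22 'd': at 6 (via fail)
pos 23 'c': at 7  → match P1@[22:23]
pos 24 'b': at 1 (via fail)
pos 25 'e': at 8  → match P4@[24:25],P6@[25:25]
pos 26 'a': at 18  → match P5@[24:26]
pos 27 'a': at 20 (via fail)
pos 28 'b': at 21

Matches: [[0,6],[3,4],[3,6],[7,2],[8,6],[11,4],[11,6],[15,2],[17,4],[17,6],[19,1],[21,1],[23,1],[25,4],[25,6],[26,5]]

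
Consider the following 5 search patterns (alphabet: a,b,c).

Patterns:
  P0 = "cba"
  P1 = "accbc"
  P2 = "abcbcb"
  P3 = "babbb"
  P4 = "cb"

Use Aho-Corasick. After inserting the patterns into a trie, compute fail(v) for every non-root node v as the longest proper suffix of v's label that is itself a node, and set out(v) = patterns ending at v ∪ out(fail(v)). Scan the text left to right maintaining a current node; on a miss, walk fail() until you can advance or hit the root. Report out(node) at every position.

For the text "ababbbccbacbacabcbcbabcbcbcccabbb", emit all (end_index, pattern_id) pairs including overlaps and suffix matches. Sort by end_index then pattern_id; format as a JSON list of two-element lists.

Build:
Trie (insert patterns):
  0='ε' goto a→4 b→14 c→1
  1='c' goto b→2
  2='cb' goto a→3  ←P4
  3='cba' goto ·  ←P0
  4='a' goto b→9 c→5
  5='ac' goto c→6
  6='acc' goto b→7
  7='accb' goto c→8
  8='accbc' goto ·  ←P1
  9='ab' goto c→10
  10='abc' goto b→11
  11='abcb' goto c→12
  12='abcbc' goto b→13
  13='abcbcb' goto ·  ←P2
  14='b' goto a→15
  15='ba' goto b→16
  16='bab' goto b→17
  17='babb' goto b→18
  18='babbb' goto ·  ←P3

Failure links (BFS by depth):
  n1('c'): parent n0 fail=0; on 'c' 0 → fail=0;  out ∅∪∅=∅
  n4('a'): parent n0 fail=0; on 'a' 0 → fail=0;  out ∅∪∅=∅
  n14('b'): parent n0 fail=0; on 'b' 0 → fail=0;  out ∅∪∅=∅
  n2('cb'): parent n1 fail=0; on 'b' 0 → fail=14;  out {4}∪∅={4}
  n5('ac'): parent n4 fail=0; on 'c' 0 → fail=1;  out ∅∪∅=∅
  n9('ab'): parent n4 fail=0; on 'b' 0 → fail=14;  out ∅∪∅=∅
  n15('ba'): parent n14 fail=0; on 'a' 0 → fail=4;  out ∅∪∅=∅
  n3('cba'): parent n2 fail=14; on 'a' 14 → fail=15;  out {0}∪∅={0}
  n6('acc'): parent n5 fail=1; on 'c' 1→0 → fail=1;  out ∅∪∅=∅
  n10('abc'): parent n9 fail=14; on 'c' 14→0 → fail=1;  out ∅∪∅=∅
  n16('bab'): parent n15 fail=4; on 'b' 4 → fail=9;  out ∅∪∅=∅
  n7('accb'): parent n6 fail=1; on 'b' 1 → fail=2;  out ∅∪{4}={4}
  n11('abcb'): parent n10 fail=1; on 'b' 1 → fail=2;  out ∅∪{4}={4}
  n17('babb'): parent n16 fail=9; on 'b' 9→14→0 → fail=14;  out ∅∪∅=∅
  n8('accbc'): parent n7 fail=2; on 'c' 2→14→0 → fail=1;  out {1}∪∅={1}
  n12('abcbc'): parent n11 fail=2; on 'c' 2→14→0 → fail=1;  out ∅∪∅=∅
  n18('babbb'): parent n17 fail=14; on 'b' 14→0 → fail=14;  out {3}∪∅={3}
  n13('abcbcb'): parent n12 fail=1; on 'b' 1 → fail=2;  out {2}∪{4}={2,4}

Text stream:
i=0 'a': node 0→4
i=1 'b': node 4→9
i=2 'a': node 9→15 ·f
i=3 'b': node 15→16
i=4 'b': node 16→17
i=5 'b': node 17→18  → match P3@[1:5]
i=6 'c': node 18→1 ·f
i=7 'c': node 1→1 ·f
i=8 'b': node 1→2  → match P4@[7:8]
i=9 'a': node 2→3  → match P0@[7:9]
i=10 'c': node 3→5 ·f
i=11 'b': node 5→2 ·f  → match P4@[10:11]
i=12 'a': node 2→3  → match P0@[10:12]
i=13 'c': node 3→5 ·f
i=14 'a': node 5→4 ·f
i=15 'b': node 4→9
i=16 'c': node 9→10
i=17 'b': node 10→11  → match P4@[16:17]
i=18 'c': node 11→12
i=19 'b': node 12→13  → match P2@[14:19],P4@[18:19]
i=20 'a': node 13→3 ·f  → match P0@[18:20]
i=21 'b': node 3→16 ·f
i=22 'c': node 16→10 ·f
i=23 'b': node 10→11  → match P4@[22:23]
i=24 'c': node 11→12
i=25 'b': node 12→13  → match P2@[20:25],P4@[24:25]
i=26 'c': node 13→1 ·f
i=27 'c': node 1→1 ·f
i=28 'c': node 1→1 ·f
i=29 'a': node 1→4 ·f
i=30 'b': node 4→9
i=31 'b': node 9→14 ·f
i=32 'b': node 14→14 ·f

Matches: [[5,3],[8,4],[9,0],[11,4],[12,0],[17,4],[19,2],[19,4],[20,0],[23,4],[25,2],[25,4]]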